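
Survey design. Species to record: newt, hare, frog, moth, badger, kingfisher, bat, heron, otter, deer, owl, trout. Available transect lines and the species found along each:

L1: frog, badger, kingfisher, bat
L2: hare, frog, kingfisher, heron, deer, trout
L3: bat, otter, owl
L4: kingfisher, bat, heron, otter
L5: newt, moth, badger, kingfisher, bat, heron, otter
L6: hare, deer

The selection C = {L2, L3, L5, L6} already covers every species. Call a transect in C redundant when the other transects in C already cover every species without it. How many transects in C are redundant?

1

Drop L2: frog, trout uncovered — not redundant.
Drop L3: owl uncovered — not redundant.
Drop L5: newt, moth, badger uncovered — not redundant.
Drop L6: the rest still cover every species — redundant.
1 redundant: L6.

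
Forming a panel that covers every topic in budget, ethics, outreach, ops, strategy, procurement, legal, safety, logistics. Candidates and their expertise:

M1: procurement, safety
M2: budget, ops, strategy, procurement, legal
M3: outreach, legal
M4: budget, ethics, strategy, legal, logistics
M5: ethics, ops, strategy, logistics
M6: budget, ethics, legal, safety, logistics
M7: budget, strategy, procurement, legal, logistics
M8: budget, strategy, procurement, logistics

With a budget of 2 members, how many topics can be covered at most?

8

Choosing M2, M6 covers {budget, ethics, ops, strategy, procurement, legal, safety, logistics} — 8 topics.
No choice of 2 members does better; here outreach is left uncovered.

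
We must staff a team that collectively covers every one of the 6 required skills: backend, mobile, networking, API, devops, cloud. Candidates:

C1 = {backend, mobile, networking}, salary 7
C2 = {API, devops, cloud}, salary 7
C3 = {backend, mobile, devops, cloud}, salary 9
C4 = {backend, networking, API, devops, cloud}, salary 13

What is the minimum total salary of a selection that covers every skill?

C1, C2 cover every skill at salary 7 + 7 = 14.
Any cover uses at least 2 candidates; among all covering selections none totals below 14.
Greedy by coverage-per-salary would pick C3, C4 for 22 — worse than the optimum 14.

14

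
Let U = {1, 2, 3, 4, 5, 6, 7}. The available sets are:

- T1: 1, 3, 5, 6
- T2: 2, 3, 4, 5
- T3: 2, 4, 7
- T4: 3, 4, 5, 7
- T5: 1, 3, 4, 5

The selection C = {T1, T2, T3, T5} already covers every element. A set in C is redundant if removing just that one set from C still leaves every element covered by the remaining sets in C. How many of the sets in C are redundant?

2

Drop T1: 6 uncovered — not redundant.
Drop T2: the rest still cover every element — redundant.
Drop T3: 7 uncovered — not redundant.
Drop T5: the rest still cover every element — redundant.
2 redundant: T2, T5.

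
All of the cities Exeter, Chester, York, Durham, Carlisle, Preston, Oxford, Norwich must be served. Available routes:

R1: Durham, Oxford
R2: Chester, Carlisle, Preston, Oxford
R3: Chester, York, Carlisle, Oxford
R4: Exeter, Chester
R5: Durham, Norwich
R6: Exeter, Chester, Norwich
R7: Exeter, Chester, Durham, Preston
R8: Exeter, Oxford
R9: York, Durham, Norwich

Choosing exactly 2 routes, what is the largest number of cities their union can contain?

Choosing R2, R9 covers {Chester, York, Durham, Carlisle, Preston, Oxford, Norwich} — 7 cities.
No choice of 2 routes does better; here Exeter is left uncovered.

7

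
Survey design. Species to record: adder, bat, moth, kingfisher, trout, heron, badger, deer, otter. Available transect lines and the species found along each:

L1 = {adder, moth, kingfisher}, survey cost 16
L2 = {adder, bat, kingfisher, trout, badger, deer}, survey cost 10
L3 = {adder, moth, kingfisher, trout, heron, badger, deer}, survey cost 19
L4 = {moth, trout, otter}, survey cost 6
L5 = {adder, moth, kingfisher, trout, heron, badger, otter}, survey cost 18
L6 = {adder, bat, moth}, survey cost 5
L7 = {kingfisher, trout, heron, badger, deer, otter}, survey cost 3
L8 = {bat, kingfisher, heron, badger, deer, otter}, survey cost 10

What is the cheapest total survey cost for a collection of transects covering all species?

L6, L7 cover every species at survey cost 5 + 3 = 8.
Any cover uses at least 2 transects; among all covering selections none totals below 8.

8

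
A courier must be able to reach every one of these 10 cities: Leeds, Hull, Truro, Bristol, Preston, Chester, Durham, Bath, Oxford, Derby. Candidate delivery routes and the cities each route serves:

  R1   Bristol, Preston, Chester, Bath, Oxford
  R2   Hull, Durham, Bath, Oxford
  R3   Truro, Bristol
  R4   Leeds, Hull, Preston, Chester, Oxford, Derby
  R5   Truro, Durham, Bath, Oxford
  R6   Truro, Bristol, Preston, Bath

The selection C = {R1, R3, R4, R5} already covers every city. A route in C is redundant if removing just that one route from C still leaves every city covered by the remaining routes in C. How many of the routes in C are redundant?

2

Drop R1: the rest still cover every city — redundant.
Drop R3: the rest still cover every city — redundant.
Drop R4: Leeds, Hull, Derby uncovered — not redundant.
Drop R5: Durham uncovered — not redundant.
2 redundant: R1, R3.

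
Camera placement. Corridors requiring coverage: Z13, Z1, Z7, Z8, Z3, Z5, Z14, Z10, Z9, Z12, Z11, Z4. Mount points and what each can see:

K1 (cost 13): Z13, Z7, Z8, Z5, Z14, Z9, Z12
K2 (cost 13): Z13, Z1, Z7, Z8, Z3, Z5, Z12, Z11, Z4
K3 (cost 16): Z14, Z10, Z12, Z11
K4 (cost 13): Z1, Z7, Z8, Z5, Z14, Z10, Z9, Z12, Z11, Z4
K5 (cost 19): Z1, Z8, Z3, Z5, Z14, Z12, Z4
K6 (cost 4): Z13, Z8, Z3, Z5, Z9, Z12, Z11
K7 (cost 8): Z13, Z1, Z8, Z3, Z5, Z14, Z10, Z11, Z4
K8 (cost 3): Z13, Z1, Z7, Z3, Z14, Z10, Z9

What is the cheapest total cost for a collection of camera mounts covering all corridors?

K6, K7, K8 cover every corridor at cost 4 + 8 + 3 = 15.
Any cover uses at least 2 camera mounts; among all covering selections none totals below 15.

15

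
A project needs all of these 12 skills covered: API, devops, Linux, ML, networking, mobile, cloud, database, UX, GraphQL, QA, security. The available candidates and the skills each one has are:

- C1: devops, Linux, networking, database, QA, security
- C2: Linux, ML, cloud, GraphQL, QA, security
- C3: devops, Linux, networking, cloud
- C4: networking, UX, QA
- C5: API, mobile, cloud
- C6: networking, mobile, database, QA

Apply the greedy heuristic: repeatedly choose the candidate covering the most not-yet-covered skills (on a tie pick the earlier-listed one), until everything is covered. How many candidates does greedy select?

4

Pick 1: C1 covers 6 new skills (devops, Linux, networking, database, QA, security).
Pick 2: C2 covers 3 new skills (ML, cloud, GraphQL).
Pick 3: C5 covers 2 new skills (API, mobile).
Pick 4: C4 covers 1 new skills (UX).
Greedy uses 4 candidates.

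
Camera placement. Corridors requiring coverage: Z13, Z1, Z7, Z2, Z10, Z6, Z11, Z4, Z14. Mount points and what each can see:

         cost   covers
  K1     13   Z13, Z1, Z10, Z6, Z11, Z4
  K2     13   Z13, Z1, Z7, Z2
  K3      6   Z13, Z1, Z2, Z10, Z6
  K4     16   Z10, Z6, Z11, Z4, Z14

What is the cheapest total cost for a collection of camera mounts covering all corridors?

29

K2, K4 cover every corridor at cost 13 + 16 = 29.
Any cover uses at least 2 camera mounts; among all covering selections none totals below 29.
Greedy by coverage-per-cost would pick K3, K4, K2 for 35 — worse than the optimum 29.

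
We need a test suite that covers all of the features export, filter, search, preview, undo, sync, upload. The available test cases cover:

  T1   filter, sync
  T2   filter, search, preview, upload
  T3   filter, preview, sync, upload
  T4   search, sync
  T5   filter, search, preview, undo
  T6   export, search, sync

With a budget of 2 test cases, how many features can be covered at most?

6

Choosing T2, T6 covers {export, filter, search, preview, sync, upload} — 6 features.
No choice of 2 test cases does better; here undo is left uncovered.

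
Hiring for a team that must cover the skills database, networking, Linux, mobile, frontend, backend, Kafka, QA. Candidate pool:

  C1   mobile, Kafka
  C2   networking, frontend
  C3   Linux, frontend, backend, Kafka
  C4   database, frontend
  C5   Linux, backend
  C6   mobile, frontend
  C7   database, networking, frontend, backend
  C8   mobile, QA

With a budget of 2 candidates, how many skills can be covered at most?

Choosing C1, C7 covers {database, networking, mobile, frontend, backend, Kafka} — 6 skills.
No choice of 2 candidates does better; here Linux, QA are left uncovered.

6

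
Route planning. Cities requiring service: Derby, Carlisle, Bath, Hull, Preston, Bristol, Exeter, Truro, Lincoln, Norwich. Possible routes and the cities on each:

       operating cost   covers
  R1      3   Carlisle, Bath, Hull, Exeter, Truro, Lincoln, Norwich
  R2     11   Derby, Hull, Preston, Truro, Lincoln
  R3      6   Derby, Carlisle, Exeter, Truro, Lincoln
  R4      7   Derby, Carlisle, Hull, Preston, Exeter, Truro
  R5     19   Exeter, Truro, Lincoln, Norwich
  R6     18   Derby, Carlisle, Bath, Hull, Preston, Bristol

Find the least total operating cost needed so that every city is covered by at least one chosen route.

21

R1, R6 cover every city at operating cost 3 + 18 = 21.
Any cover uses at least 2 routes; among all covering selections none totals below 21.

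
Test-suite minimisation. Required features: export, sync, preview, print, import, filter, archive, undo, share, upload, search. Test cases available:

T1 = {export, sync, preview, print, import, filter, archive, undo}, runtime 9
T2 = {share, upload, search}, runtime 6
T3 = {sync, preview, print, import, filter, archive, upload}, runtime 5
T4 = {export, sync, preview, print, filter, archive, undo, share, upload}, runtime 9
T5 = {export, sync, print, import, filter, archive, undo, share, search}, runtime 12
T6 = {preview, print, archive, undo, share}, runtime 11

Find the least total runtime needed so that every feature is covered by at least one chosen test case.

15

T1, T2 cover every feature at runtime 9 + 6 = 15.
Any cover uses at least 2 test cases; among all covering selections none totals below 15.
Greedy by coverage-per-runtime would pick T3, T2, T1 for 20 — worse than the optimum 15.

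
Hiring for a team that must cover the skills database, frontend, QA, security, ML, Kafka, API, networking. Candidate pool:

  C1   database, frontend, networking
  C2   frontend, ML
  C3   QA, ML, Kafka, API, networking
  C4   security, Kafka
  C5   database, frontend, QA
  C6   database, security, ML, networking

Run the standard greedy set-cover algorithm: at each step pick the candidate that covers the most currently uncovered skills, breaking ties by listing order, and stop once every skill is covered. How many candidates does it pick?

Pick 1: C3 covers 5 new skills (QA, ML, Kafka, API, networking).
Pick 2: C1 covers 2 new skills (database, frontend).
Pick 3: C4 covers 1 new skills (security).
Greedy uses 3 candidates.

3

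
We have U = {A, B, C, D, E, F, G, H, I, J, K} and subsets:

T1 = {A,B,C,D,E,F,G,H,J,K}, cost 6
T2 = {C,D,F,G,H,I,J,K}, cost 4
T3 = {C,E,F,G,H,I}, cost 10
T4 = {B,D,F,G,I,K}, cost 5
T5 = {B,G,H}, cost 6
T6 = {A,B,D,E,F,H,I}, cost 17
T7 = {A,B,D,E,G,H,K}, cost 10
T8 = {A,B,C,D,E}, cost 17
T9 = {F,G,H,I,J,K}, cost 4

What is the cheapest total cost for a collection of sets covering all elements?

T1, T2 cover every element at cost 6 + 4 = 10.
Any cover uses at least 2 sets; among all covering selections none totals below 10.

10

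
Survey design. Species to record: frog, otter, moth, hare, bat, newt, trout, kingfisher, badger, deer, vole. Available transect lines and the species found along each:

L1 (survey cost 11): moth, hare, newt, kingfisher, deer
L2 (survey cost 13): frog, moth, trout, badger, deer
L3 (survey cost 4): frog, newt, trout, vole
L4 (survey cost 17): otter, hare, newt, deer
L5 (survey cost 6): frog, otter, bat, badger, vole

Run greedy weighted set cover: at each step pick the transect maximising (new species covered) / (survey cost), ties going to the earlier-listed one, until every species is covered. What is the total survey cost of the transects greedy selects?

Pick 1: L3 adds 4 new (frog, newt, trout, vole) at survey cost 4 (ratio 4/4).
Pick 2: L5 adds 3 new (otter, bat, badger) at survey cost 6 (ratio 3/6).
Pick 3: L1 adds 4 new (moth, hare, kingfisher, deer) at survey cost 11 (ratio 4/11).
Greedy total survey cost: 4 + 6 + 11 = 21.

21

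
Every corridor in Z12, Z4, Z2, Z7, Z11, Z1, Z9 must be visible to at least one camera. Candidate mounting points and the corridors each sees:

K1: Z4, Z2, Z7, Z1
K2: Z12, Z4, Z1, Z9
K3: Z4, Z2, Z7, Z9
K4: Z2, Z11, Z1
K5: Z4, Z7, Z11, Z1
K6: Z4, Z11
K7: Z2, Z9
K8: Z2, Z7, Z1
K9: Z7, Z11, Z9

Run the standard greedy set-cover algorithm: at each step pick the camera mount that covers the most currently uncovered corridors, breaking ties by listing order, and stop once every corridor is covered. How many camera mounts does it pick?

3

Pick 1: K1 covers 4 new corridors (Z4, Z2, Z7, Z1).
Pick 2: K2 covers 2 new corridors (Z12, Z9).
Pick 3: K4 covers 1 new corridors (Z11).
Greedy uses 3 camera mounts.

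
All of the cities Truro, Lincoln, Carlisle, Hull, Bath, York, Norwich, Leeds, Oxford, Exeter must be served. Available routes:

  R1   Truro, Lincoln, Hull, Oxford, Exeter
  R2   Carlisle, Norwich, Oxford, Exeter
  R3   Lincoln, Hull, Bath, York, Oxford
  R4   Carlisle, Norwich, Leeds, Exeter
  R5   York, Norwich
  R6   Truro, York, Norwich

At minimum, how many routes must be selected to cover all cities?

3

R1, R3, R4 together cover {Truro, Lincoln, Carlisle, Hull, Bath, York, Norwich, Leeds, Oxford, Exeter} — every city.
No 2 of the 6 routes cover everything (all 15 pairs fall short), so 3 is minimum.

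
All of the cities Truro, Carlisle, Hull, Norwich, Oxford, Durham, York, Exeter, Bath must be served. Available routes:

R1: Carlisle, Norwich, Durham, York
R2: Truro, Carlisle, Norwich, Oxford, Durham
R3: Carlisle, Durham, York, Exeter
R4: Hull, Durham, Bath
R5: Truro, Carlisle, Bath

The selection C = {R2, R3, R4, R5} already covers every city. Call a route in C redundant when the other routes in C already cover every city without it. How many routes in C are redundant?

Drop R2: Norwich, Oxford uncovered — not redundant.
Drop R3: York, Exeter uncovered — not redundant.
Drop R4: Hull uncovered — not redundant.
Drop R5: the rest still cover every city — redundant.
1 redundant: R5.

1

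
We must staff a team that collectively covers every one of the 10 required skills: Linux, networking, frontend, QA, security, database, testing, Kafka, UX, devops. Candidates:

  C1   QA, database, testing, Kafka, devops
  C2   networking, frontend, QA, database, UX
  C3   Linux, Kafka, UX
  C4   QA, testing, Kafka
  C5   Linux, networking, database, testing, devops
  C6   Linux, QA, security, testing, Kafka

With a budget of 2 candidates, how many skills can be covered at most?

Choosing C2, C6 covers {Linux, networking, frontend, QA, security, database, testing, Kafka, UX} — 9 skills.
No choice of 2 candidates does better; here devops is left uncovered.

9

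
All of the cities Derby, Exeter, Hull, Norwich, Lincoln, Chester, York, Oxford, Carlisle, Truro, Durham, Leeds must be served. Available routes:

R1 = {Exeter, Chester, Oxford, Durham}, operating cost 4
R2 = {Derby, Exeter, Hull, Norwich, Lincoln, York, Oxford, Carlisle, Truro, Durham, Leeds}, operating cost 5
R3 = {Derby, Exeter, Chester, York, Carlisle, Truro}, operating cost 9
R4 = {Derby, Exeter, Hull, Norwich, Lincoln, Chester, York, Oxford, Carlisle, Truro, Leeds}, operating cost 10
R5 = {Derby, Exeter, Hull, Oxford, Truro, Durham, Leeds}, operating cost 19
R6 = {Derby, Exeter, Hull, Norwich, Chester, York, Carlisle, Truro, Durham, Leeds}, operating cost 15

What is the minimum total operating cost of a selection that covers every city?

R1, R2 cover every city at operating cost 4 + 5 = 9.
Any cover uses at least 2 routes; among all covering selections none totals below 9.

9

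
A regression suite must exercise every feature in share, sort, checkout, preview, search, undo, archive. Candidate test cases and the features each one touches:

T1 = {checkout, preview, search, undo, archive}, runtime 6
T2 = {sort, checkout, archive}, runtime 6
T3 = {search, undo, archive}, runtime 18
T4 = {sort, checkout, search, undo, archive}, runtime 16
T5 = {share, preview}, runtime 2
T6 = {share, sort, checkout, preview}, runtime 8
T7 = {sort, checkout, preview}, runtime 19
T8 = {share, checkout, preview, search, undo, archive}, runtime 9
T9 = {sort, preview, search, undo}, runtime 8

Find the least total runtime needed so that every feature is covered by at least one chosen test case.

14

T1, T6 cover every feature at runtime 6 + 8 = 14.
Any cover uses at least 2 test cases; among all covering selections none totals below 14.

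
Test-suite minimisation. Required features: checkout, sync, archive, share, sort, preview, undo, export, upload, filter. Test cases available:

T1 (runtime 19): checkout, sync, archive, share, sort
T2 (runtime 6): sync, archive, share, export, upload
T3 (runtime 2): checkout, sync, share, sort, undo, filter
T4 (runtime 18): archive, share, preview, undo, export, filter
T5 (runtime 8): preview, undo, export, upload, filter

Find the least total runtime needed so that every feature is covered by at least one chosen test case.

T2, T3, T5 cover every feature at runtime 6 + 2 + 8 = 16.
Any cover uses at least 2 test cases; among all covering selections none totals below 16.

16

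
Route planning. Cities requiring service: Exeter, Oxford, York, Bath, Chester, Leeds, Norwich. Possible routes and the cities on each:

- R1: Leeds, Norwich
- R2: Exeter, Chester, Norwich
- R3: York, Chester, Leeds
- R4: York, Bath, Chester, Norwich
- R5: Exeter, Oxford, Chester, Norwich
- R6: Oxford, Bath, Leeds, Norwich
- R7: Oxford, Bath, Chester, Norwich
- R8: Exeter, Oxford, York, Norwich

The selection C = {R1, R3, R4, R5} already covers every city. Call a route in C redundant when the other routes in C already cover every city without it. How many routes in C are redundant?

2

Drop R1: the rest still cover every city — redundant.
Drop R3: the rest still cover every city — redundant.
Drop R4: Bath uncovered — not redundant.
Drop R5: Exeter, Oxford uncovered — not redundant.
2 redundant: R1, R3.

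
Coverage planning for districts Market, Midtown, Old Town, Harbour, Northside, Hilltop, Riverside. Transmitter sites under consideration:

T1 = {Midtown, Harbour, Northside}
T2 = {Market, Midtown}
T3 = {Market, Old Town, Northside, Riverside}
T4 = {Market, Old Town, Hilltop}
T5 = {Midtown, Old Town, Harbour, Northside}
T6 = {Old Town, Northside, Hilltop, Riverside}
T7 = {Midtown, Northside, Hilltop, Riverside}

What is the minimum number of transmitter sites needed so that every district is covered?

T1, T2, T6 together cover {Market, Midtown, Old Town, Harbour, Northside, Hilltop, Riverside} — every district.
No 2 of the 7 transmitter sites cover everything (all 21 pairs fall short), so 3 is minimum.

3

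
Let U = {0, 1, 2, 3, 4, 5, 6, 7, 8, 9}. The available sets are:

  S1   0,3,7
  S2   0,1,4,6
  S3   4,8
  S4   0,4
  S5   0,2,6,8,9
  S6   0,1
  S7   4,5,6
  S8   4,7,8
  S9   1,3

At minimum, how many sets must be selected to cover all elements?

S1, S2, S5, S7 together cover {0, 1, 2, 3, 4, 5, 6, 7, 8, 9} — every element.
No 3 of the 9 sets cover everything (all 84 triples fall short), so 4 is minimum.

4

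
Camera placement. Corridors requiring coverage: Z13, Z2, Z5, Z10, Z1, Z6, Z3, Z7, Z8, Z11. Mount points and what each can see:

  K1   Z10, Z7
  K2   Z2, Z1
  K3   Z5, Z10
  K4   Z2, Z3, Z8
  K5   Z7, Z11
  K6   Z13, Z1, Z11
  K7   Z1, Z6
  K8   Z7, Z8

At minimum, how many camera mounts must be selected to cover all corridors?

5

K1, K3, K4, K6, K7 together cover {Z13, Z2, Z5, Z10, Z1, Z6, Z3, Z7, Z8, Z11} — every corridor.
No 4 of the 8 camera mounts cover everything (all 70 size-4 selections fall short), so 5 is minimum.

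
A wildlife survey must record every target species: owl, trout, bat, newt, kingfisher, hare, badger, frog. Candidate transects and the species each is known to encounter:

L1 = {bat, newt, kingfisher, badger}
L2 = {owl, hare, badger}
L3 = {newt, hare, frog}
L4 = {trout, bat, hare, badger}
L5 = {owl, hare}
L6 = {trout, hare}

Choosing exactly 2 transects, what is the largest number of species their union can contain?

Choosing L1, L2 covers {owl, bat, newt, kingfisher, hare, badger} — 6 species.
No choice of 2 transects does better; here trout, frog are left uncovered.

6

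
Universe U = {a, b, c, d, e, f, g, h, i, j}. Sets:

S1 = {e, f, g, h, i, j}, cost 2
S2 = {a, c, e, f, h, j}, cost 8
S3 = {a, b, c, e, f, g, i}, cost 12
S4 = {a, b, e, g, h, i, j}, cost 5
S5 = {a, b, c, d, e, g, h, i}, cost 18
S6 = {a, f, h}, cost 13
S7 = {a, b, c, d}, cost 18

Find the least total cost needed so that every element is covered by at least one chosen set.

20

S1, S5 cover every element at cost 2 + 18 = 20.
Any cover uses at least 2 sets; among all covering selections none totals below 20.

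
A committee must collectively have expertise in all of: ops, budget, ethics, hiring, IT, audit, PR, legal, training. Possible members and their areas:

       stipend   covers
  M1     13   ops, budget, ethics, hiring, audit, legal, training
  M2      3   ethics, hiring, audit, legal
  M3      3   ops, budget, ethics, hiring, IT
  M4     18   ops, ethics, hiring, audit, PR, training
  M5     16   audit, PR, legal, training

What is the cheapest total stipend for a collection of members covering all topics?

19

M3, M5 cover every topic at stipend 3 + 16 = 19.
Any cover uses at least 2 members; among all covering selections none totals below 19.
Greedy by coverage-per-stipend would pick M3, M2, M5 for 22 — worse than the optimum 19.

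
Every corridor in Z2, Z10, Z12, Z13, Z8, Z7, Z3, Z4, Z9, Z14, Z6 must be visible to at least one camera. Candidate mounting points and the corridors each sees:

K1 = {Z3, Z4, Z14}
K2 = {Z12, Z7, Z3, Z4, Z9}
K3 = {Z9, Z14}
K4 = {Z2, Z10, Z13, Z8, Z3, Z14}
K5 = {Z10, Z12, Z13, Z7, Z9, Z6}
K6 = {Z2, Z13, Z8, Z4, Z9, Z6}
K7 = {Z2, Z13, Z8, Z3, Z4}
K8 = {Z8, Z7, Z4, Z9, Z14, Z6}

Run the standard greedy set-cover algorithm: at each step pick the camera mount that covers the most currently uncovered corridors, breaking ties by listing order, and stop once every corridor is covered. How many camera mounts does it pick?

3

Pick 1: K4 covers 6 new corridors (Z2, Z10, Z13, Z8, Z3, Z14).
Pick 2: K2 covers 4 new corridors (Z12, Z7, Z4, Z9).
Pick 3: K5 covers 1 new corridors (Z6).
Greedy uses 3 camera mounts.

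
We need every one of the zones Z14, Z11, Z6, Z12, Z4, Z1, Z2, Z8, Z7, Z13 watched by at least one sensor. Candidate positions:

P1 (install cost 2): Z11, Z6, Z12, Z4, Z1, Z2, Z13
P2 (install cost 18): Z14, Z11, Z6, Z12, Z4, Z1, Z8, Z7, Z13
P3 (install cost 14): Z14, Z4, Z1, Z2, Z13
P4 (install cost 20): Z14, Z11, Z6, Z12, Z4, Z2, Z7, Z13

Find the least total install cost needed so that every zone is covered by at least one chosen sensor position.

P1, P2 cover every zone at install cost 2 + 18 = 20.
Any cover uses at least 2 sensor positions; among all covering selections none totals below 20.

20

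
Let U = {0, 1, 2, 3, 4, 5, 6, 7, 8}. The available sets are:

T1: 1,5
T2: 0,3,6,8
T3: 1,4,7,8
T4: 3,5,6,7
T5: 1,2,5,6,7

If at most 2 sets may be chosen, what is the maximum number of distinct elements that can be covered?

Choosing T2, T5 covers {0, 1, 2, 3, 5, 6, 7, 8} — 8 elements.
No choice of 2 sets does better; here 4 is left uncovered.

8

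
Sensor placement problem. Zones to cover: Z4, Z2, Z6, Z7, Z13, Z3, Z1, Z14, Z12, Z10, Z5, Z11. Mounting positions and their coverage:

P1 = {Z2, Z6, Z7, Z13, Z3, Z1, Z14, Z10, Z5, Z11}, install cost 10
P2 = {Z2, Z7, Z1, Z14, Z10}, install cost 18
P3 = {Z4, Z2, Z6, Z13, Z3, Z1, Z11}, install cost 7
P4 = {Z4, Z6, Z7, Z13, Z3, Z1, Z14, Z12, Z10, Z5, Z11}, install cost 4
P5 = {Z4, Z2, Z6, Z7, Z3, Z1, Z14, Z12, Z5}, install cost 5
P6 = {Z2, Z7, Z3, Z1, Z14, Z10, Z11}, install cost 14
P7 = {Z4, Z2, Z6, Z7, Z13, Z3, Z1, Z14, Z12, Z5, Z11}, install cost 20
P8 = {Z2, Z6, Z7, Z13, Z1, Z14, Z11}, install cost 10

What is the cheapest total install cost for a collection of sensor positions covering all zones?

P4, P5 cover every zone at install cost 4 + 5 = 9.
Any cover uses at least 2 sensor positions; among all covering selections none totals below 9.

9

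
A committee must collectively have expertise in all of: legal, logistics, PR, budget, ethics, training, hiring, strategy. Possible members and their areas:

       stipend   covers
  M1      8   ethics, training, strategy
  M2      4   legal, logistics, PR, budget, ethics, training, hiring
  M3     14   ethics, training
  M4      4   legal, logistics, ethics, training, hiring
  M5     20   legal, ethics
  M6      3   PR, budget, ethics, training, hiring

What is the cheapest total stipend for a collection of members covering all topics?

12

M1, M2 cover every topic at stipend 8 + 4 = 12.
Any cover uses at least 2 members; among all covering selections none totals below 12.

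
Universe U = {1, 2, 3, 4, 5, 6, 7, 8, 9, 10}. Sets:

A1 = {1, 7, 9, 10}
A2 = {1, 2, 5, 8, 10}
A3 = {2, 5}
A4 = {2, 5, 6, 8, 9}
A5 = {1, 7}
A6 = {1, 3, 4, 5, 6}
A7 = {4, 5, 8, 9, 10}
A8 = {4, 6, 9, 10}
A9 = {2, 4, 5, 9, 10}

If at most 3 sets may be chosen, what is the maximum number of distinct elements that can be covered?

10

Choosing A1, A2, A6 covers {1, 2, 3, 4, 5, 6, 7, 8, 9, 10} — 10 elements.
That is all 10 elements.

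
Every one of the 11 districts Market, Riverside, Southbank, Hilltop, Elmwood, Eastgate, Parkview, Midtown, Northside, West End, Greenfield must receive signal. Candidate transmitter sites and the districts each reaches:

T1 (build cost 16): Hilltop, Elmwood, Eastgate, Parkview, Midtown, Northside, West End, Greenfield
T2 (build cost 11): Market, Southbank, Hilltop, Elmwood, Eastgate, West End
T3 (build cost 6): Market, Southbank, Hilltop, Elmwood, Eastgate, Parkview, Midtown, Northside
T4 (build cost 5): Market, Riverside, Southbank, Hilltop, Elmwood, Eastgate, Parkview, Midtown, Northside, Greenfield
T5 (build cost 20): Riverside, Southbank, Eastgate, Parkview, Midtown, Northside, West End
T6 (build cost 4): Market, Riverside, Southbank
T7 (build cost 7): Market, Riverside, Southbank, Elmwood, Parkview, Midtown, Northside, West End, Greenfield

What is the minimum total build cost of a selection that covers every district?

T4, T7 cover every district at build cost 5 + 7 = 12.
Any cover uses at least 2 transmitter sites; among all covering selections none totals below 12.

12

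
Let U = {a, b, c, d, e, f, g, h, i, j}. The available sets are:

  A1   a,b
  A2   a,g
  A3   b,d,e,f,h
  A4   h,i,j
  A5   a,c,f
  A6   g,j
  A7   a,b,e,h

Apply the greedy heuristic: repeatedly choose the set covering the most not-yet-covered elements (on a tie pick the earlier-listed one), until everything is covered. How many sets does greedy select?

Pick 1: A3 covers 5 new elements (b, d, e, f, h).
Pick 2: A2 covers 2 new elements (a, g).
Pick 3: A4 covers 2 new elements (i, j).
Pick 4: A5 covers 1 new elements (c).
Greedy uses 4 sets.

4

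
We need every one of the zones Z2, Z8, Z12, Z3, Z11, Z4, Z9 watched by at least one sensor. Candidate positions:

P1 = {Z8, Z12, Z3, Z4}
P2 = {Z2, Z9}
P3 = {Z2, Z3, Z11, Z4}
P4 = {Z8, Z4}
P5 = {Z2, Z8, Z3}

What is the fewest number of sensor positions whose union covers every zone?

P1, P2, P3 together cover {Z2, Z8, Z12, Z3, Z11, Z4, Z9} — every zone.
No 2 of the 5 sensor positions cover everything (all 10 pairs fall short), so 3 is minimum.

3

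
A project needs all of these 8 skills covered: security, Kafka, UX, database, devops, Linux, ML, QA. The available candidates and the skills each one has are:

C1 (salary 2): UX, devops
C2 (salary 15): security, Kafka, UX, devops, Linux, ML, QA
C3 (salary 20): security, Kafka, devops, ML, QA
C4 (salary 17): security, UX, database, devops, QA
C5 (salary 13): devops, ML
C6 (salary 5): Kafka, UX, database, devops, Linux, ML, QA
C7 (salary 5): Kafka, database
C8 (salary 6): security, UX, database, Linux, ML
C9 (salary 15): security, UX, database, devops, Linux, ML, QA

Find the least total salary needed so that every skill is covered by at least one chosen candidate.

11

C6, C8 cover every skill at salary 5 + 6 = 11.
Any cover uses at least 2 candidates; among all covering selections none totals below 11.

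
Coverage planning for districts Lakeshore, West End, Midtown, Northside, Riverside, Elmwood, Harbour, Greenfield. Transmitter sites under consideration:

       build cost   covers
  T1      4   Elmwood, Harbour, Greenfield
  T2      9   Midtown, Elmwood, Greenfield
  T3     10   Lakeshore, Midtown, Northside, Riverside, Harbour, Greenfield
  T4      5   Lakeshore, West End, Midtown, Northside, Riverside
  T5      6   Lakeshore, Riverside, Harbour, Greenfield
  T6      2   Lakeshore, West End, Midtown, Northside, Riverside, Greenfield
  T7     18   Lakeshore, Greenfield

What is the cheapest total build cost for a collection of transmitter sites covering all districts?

T1, T6 cover every district at build cost 4 + 2 = 6.
Any cover uses at least 2 transmitter sites; among all covering selections none totals below 6.

6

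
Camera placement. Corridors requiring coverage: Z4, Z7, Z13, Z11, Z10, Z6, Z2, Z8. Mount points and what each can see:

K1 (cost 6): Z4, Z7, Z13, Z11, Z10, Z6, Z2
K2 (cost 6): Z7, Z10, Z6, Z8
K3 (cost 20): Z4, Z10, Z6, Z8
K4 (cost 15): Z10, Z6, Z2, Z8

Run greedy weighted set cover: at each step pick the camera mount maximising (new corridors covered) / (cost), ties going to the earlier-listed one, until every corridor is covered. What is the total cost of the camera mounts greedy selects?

Pick 1: K1 adds 7 new (Z4, Z7, Z13, Z11, Z10, Z6, Z2) at cost 6 (ratio 7/6).
Pick 2: K2 adds 1 new (Z8) at cost 6 (ratio 1/6).
Greedy total cost: 6 + 6 = 12.

12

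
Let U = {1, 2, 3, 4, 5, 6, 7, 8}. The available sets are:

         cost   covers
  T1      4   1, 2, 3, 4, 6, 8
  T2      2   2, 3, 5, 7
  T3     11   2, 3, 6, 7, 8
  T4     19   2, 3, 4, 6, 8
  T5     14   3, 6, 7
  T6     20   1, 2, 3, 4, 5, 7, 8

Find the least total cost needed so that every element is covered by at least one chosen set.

6

T1, T2 cover every element at cost 4 + 2 = 6.
Any cover uses at least 2 sets; among all covering selections none totals below 6.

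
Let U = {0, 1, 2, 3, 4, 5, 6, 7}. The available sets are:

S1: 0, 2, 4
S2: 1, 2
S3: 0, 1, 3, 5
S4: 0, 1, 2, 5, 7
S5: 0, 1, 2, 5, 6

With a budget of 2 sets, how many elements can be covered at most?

6

Choosing S1, S3 covers {0, 1, 2, 3, 4, 5} — 6 elements.
No choice of 2 sets does better; here 6, 7 are left uncovered.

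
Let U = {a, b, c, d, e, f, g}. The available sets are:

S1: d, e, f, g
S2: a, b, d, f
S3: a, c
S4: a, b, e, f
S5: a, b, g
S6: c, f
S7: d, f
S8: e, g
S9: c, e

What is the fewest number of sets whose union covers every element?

3

S1, S2, S3 together cover {a, b, c, d, e, f, g} — every element.
No 2 of the 9 sets cover everything (all 36 pairs fall short), so 3 is minimum.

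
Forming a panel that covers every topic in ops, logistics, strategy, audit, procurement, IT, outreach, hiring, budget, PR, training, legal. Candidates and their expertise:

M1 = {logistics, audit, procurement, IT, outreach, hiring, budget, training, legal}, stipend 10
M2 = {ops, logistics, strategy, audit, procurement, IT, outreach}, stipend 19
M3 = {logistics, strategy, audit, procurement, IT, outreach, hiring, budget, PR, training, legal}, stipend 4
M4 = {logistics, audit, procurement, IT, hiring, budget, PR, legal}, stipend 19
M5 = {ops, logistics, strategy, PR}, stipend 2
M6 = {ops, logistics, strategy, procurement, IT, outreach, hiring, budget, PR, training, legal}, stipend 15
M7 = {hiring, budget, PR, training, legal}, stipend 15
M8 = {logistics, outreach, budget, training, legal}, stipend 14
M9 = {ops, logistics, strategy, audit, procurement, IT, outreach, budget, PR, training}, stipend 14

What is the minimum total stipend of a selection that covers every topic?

M3, M5 cover every topic at stipend 4 + 2 = 6.
Any cover uses at least 2 members; among all covering selections none totals below 6.

6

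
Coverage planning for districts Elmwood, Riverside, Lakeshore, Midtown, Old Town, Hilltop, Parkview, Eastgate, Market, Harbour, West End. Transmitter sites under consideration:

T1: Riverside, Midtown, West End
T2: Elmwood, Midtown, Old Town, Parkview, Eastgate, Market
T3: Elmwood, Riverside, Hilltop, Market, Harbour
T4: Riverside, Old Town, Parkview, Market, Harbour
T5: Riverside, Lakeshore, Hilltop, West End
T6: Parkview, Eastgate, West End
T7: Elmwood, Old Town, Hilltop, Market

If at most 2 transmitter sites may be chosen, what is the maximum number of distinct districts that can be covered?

Choosing T2, T5 covers {Elmwood, Riverside, Lakeshore, Midtown, Old Town, Hilltop, Parkview, Eastgate, Market, West End} — 10 districts.
No choice of 2 transmitter sites does better; here Harbour is left uncovered.

10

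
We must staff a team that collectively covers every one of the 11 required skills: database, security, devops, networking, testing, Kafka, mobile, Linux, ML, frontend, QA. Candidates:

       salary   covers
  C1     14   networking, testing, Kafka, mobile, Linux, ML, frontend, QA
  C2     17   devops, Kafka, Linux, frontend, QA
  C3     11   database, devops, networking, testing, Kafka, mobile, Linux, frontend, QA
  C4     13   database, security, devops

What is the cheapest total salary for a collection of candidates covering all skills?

C1, C4 cover every skill at salary 14 + 13 = 27.
Any cover uses at least 2 candidates; among all covering selections none totals below 27.

27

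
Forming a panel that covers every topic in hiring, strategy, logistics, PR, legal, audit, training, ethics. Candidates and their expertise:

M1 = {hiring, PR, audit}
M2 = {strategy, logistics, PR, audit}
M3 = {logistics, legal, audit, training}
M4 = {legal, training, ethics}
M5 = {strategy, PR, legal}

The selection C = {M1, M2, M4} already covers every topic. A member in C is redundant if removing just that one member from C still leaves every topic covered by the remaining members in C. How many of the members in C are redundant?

Drop M1: hiring uncovered — not redundant.
Drop M2: strategy, logistics uncovered — not redundant.
Drop M4: legal, training, ethics uncovered — not redundant.
None of the members in C is redundant.

0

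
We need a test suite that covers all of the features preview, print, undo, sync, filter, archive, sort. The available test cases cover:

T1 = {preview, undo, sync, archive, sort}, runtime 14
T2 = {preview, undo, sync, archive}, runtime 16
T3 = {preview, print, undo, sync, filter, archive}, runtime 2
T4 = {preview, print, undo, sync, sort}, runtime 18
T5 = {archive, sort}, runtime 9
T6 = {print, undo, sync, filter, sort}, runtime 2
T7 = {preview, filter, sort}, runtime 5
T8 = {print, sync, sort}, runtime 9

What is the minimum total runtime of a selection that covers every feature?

4

T3, T6 cover every feature at runtime 2 + 2 = 4.
Any cover uses at least 2 test cases; among all covering selections none totals below 4.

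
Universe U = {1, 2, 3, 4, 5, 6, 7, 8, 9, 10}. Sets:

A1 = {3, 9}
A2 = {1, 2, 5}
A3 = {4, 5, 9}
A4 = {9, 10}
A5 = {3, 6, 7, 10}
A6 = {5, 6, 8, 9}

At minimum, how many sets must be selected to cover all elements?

4

A2, A3, A5, A6 together cover {1, 2, 3, 4, 5, 6, 7, 8, 9, 10} — every element.
No 3 of the 6 sets cover everything (all 20 triples fall short), so 4 is minimum.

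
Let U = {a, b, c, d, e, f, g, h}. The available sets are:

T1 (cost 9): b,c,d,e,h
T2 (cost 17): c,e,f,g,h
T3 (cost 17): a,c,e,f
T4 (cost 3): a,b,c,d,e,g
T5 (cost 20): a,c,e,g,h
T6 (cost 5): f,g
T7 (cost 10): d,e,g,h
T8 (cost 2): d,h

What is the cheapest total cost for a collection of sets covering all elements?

10

T4, T6, T8 cover every element at cost 3 + 5 + 2 = 10.
Any cover uses at least 2 sets; among all covering selections none totals below 10.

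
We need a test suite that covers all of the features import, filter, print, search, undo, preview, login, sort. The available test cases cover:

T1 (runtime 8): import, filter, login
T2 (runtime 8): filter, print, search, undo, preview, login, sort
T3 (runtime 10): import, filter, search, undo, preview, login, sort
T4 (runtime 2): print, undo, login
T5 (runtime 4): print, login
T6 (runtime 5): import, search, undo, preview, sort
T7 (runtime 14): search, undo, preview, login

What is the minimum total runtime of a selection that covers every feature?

T3, T4 cover every feature at runtime 10 + 2 = 12.
Any cover uses at least 2 test cases; among all covering selections none totals below 12.

12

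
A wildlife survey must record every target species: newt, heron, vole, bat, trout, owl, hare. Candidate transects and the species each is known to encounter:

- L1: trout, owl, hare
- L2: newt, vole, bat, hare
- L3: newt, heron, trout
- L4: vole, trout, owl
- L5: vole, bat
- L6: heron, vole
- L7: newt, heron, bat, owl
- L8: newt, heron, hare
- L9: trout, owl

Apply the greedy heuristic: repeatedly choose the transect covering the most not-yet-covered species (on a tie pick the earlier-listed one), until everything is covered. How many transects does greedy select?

Pick 1: L2 covers 4 new species (newt, vole, bat, hare).
Pick 2: L1 covers 2 new species (trout, owl).
Pick 3: L3 covers 1 new species (heron).
Greedy uses 3 transects.

3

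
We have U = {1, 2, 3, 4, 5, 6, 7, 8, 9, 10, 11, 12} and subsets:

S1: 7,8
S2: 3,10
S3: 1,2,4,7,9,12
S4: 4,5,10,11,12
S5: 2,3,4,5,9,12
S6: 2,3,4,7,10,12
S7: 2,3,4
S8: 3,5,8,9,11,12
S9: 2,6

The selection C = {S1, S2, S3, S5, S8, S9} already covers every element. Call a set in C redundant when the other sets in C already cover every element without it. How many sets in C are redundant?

2

Drop S1: the rest still cover every element — redundant.
Drop S2: 10 uncovered — not redundant.
Drop S3: 1 uncovered — not redundant.
Drop S5: the rest still cover every element — redundant.
Drop S8: 11 uncovered — not redundant.
Drop S9: 6 uncovered — not redundant.
2 redundant: S1, S5.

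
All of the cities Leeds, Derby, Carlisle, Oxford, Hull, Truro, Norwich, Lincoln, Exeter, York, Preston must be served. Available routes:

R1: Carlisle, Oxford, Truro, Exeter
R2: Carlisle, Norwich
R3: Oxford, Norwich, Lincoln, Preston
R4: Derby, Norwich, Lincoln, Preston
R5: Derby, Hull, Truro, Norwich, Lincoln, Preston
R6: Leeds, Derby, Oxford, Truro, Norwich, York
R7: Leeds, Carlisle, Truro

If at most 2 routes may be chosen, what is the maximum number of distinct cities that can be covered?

Choosing R1, R5 covers {Derby, Carlisle, Oxford, Hull, Truro, Norwich, Lincoln, Exeter, Preston} — 9 cities.
No choice of 2 routes does better; here Leeds, York are left uncovered.

9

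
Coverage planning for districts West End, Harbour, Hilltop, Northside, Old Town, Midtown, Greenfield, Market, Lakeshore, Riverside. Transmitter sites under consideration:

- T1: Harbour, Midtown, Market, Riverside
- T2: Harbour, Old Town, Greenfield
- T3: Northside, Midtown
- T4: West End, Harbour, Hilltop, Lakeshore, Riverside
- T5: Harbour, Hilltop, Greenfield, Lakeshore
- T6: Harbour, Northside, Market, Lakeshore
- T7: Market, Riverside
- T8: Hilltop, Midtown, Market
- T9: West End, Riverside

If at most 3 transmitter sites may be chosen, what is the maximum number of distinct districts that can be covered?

9

Choosing T1, T2, T4 covers {West End, Harbour, Hilltop, Old Town, Midtown, Greenfield, Market, Lakeshore, Riverside} — 9 districts.
No choice of 3 transmitter sites does better; here Northside is left uncovered.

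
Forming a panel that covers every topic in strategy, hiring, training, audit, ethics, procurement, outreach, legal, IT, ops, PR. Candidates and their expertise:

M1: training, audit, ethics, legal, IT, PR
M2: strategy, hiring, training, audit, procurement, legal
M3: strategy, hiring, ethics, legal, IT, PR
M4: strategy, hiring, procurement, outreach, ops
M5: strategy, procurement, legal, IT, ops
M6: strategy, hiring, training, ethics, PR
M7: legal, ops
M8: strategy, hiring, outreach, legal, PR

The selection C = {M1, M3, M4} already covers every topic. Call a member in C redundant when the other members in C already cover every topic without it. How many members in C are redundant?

1

Drop M1: training, audit uncovered — not redundant.
Drop M3: the rest still cover every topic — redundant.
Drop M4: procurement, outreach, ops uncovered — not redundant.
1 redundant: M3.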